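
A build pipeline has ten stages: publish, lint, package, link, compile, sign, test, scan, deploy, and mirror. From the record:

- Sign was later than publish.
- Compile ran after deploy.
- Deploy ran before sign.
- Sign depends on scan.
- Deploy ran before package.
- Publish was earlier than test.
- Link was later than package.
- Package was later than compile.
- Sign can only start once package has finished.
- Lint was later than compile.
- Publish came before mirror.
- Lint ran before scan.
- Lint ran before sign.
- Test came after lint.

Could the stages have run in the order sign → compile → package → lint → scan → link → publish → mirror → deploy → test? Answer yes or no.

The constraints require deploy before sign, but in the proposed sequence sign appears ahead of deploy. That one violation is enough.

no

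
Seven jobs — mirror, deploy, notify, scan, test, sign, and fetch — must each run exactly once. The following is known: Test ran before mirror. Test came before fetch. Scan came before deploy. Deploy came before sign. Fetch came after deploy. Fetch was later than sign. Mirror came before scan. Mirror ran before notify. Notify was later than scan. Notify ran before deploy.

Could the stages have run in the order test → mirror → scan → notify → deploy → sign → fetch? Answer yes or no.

yes

Check each stated constraint against the proposed order — e.g. scan is ahead of deploy; test is ahead of fetch. Every pair is in the required order; nothing is violated.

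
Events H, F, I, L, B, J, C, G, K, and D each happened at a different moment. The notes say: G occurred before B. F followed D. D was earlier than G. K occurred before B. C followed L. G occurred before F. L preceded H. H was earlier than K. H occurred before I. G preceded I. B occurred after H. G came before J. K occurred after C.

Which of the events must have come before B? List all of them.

C, D, G, H, K, L

Directly stated before B: G, H, and K.
C reaches B via C → K → B.
D reaches B via D → G → B.
L reaches B via L → H → B.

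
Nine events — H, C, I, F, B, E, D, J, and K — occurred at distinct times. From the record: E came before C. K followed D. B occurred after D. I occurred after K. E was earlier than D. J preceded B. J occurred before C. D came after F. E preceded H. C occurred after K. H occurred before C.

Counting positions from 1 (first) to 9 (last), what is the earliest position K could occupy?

4

D, E, and F must all come before K — 3 forced predecessors.
Nothing else is forced ahead of K, so its earliest slot is position 3 + 1 = 4.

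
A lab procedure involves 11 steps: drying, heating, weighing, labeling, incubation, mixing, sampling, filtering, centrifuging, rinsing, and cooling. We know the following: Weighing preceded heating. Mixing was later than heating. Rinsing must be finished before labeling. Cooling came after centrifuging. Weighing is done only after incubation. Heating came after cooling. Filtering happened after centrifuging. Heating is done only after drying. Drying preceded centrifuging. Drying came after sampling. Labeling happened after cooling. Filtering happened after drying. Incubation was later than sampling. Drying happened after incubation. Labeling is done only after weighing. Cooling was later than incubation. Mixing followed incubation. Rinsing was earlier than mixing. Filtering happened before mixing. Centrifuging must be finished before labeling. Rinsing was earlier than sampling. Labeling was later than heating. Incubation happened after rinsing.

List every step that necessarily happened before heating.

Directly stated before heating: cooling, drying, and weighing.
Centrifuging reaches heating via centrifuging → cooling → heating.
Incubation reaches heating via incubation → drying → heating.
Rinsing reaches heating via rinsing → sampling → drying → heating.
Likewise sampling reaches heating by chaining the stated constraints.

centrifuging, cooling, drying, incubation, rinsing, sampling, weighing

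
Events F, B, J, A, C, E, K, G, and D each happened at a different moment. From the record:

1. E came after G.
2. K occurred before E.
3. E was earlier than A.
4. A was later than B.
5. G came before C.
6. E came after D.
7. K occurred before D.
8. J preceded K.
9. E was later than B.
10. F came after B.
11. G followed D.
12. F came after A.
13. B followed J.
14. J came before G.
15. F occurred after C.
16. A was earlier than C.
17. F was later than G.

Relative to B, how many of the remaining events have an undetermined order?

Forced before B: J; forced after B: A, C, E, and F.
That leaves D, G, and K with no forced order relative to B — 3.

3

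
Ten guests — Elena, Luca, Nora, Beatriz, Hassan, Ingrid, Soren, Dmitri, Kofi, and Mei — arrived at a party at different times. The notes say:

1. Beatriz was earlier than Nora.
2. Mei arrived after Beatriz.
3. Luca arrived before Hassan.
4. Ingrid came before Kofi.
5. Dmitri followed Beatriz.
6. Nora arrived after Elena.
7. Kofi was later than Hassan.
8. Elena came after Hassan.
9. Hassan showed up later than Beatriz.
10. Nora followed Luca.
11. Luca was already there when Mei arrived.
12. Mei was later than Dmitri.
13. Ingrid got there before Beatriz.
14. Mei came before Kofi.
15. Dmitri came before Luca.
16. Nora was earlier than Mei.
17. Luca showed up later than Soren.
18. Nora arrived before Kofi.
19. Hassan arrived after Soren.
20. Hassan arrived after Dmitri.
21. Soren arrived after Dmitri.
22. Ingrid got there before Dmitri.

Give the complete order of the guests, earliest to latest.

The constraints fix every adjacent pair, so only one ordering works:
Ingrid → Beatriz → Dmitri → Soren → Luca → Hassan → Elena → Nora → Mei → Kofi.

Ingrid, Beatriz, Dmitri, Soren, Luca, Hassan, Elena, Nora, Mei, Kofi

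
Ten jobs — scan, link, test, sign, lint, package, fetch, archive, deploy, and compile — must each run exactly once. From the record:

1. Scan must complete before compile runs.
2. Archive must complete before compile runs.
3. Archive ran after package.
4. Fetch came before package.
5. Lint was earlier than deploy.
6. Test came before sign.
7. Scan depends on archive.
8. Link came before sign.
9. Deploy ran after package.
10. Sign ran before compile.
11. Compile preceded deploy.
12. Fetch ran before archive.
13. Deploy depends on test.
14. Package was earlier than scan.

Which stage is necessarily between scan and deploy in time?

compile

Tracing the constraints gives scan → compile → deploy, so compile sits after scan and before deploy.
No other stage is forced both after scan and before deploy.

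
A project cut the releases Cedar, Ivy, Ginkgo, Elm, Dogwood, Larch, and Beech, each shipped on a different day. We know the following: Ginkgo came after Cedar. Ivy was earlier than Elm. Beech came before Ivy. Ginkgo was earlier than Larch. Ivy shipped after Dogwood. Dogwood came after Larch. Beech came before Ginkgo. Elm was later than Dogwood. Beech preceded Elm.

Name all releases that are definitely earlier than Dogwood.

Beech, Cedar, Ginkgo, Larch

Directly stated before Dogwood: Larch.
Beech reaches Dogwood via Beech → Ginkgo → Larch → Dogwood.
Cedar reaches Dogwood via Cedar → Ginkgo → Larch → Dogwood.
Ginkgo reaches Dogwood via Ginkgo → Larch → Dogwood.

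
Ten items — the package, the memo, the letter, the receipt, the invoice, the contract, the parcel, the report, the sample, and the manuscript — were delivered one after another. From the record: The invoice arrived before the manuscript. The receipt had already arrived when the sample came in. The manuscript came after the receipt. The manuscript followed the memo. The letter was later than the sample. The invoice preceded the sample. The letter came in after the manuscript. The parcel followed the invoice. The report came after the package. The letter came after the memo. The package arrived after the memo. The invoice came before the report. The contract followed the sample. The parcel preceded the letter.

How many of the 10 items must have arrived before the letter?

Directly stated before the letter: the manuscript, the memo, the parcel, and the sample.
The invoice reaches the letter via the invoice → the manuscript → the letter.
The receipt reaches the letter via the receipt → the sample → the letter.
No chain forces the report (or any of the others) ahead of the letter.
That's the invoice, the manuscript, the memo, the parcel, the receipt, and the sample — 6 in all.

6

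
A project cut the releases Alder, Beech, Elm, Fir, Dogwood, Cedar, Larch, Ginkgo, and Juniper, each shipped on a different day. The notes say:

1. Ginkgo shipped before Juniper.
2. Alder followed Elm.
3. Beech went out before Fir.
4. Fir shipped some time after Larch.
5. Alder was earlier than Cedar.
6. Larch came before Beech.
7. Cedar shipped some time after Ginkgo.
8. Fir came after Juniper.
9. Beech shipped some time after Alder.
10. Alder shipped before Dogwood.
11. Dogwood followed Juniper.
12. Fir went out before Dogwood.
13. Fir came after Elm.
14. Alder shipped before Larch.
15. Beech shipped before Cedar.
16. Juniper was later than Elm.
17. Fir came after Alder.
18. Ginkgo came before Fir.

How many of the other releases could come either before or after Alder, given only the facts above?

2

Forced before Alder: Elm; forced after Alder: Beech, Cedar, Dogwood, Fir, and Larch.
That leaves Ginkgo and Juniper with no forced order relative to Alder — 2.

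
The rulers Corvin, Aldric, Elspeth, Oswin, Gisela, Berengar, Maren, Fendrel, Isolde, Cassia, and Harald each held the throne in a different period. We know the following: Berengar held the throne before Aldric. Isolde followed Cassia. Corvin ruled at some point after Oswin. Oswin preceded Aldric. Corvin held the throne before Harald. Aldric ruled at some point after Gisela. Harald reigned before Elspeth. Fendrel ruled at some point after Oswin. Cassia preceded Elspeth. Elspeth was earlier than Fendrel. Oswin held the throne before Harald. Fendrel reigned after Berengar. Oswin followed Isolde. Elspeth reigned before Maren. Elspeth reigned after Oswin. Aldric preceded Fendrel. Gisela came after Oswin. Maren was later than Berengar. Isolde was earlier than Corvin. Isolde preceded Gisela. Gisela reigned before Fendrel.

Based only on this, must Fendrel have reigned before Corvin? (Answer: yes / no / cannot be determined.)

Tracing the constraints gives Corvin → Harald → Elspeth → Fendrel, so Corvin must come before Fendrel.
That means Fendrel cannot be before Corvin.

no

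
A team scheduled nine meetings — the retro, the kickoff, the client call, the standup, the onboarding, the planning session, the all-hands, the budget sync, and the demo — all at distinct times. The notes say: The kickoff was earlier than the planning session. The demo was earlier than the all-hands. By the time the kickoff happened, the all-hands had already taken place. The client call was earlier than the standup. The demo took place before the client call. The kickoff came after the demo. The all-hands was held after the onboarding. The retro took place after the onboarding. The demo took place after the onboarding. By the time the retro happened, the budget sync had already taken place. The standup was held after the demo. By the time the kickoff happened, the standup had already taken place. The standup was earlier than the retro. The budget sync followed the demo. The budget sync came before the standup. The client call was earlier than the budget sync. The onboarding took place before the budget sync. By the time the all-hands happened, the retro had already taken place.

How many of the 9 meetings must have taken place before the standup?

Directly stated before the standup: the budget sync, the client call, and the demo.
The onboarding reaches the standup via the onboarding → the demo → the standup.
No chain forces the retro (or any of the others) ahead of the standup.
That's the budget sync, the client call, the demo, and the onboarding — 4 in all.

4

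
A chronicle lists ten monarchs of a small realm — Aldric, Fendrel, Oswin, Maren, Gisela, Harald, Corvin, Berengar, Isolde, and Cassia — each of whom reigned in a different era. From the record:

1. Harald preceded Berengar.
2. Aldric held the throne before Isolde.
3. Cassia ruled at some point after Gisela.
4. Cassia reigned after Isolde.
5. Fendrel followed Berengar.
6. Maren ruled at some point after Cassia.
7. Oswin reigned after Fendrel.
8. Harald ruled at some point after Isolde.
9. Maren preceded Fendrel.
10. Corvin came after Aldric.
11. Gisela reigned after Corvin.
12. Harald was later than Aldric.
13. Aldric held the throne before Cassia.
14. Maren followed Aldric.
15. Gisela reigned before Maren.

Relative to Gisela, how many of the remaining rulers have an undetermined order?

Forced before Gisela: Aldric and Corvin; forced after Gisela: Cassia, Fendrel, Maren, and Oswin.
That leaves Berengar, Harald, and Isolde with no forced order relative to Gisela — 3.

3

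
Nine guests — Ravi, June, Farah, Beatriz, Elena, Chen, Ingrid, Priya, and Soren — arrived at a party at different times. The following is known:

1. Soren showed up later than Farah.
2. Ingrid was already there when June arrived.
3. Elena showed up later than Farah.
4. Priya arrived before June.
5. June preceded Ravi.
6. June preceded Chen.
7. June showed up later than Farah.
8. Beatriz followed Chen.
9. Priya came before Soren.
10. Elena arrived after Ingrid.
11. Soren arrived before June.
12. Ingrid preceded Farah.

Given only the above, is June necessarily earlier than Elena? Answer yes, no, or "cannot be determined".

cannot be determined

No chain of stated constraints runs from June to Elena, and none runs from Elena to June either.
So the relative order of June and Elena is not fixed by the given facts.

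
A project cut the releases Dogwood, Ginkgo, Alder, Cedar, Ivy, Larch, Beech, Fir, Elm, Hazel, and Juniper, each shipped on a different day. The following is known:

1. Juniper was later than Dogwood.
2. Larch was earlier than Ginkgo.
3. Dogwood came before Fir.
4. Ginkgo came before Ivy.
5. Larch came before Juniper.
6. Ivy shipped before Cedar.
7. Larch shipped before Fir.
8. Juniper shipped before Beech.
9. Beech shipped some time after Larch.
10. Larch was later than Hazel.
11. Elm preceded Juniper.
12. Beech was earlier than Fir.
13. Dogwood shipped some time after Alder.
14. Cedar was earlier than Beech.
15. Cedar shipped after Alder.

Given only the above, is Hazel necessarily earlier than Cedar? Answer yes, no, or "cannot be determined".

Chain the constraints: Hazel → Larch → Ginkgo → Ivy → Cedar. Each link is directly stated, so Hazel comes before Cedar.

yes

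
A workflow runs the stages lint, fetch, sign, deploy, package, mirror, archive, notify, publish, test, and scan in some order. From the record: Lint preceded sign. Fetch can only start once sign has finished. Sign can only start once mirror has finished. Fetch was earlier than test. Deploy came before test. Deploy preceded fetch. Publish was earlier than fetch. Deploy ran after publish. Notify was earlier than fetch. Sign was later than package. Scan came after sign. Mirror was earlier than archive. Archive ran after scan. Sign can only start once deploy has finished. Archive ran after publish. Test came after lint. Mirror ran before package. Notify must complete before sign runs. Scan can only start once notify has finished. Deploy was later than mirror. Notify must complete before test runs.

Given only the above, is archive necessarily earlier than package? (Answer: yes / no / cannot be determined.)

Tracing the constraints gives package → sign → scan → archive, so package must come before archive.
That means archive cannot be before package.

no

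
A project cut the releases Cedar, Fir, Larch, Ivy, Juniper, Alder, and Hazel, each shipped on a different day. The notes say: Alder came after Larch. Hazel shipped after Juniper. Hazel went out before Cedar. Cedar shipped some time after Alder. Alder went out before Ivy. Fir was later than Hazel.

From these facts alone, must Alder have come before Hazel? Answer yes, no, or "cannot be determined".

No chain of stated constraints runs from Alder to Hazel, and none runs from Hazel to Alder either.
So the relative order of Alder and Hazel is not fixed by the given facts.

cannot be determined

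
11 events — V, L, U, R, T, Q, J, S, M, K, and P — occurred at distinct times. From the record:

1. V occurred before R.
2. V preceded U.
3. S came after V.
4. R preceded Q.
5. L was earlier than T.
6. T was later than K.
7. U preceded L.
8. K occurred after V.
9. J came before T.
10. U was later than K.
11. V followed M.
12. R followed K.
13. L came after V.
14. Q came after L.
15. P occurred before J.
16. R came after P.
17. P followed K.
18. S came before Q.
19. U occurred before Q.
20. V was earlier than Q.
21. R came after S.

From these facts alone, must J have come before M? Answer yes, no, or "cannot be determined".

no

Tracing the constraints gives M → V → K → P → J, so M must come before J.
That means J cannot be before M.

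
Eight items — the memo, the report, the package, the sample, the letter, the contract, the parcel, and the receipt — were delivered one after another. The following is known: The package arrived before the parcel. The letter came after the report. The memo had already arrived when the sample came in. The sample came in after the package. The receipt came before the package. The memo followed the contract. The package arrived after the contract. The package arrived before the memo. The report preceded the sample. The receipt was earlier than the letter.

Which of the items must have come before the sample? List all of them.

the contract, the memo, the package, the receipt, the report

Directly stated before the sample: the memo, the package, and the report.
The contract reaches the sample via the contract → the memo → the sample.
The receipt reaches the sample via the receipt → the package → the sample.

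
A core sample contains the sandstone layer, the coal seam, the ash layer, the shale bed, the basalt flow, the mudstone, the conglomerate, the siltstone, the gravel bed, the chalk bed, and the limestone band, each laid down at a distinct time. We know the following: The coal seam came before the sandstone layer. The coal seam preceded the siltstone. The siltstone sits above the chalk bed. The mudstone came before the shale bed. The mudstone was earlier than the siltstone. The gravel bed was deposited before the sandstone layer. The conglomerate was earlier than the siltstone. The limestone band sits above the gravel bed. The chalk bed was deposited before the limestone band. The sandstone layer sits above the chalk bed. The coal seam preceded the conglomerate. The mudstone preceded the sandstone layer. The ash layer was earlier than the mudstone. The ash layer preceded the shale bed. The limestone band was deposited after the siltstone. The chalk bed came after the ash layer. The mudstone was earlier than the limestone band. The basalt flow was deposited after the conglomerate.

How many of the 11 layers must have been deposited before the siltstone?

5

Directly stated before the siltstone: the chalk bed, the coal seam, the conglomerate, and the mudstone.
The ash layer reaches the siltstone via the ash layer → the mudstone → the siltstone.
That's the ash layer, the chalk bed, the coal seam, the conglomerate, and the mudstone — 5 in all.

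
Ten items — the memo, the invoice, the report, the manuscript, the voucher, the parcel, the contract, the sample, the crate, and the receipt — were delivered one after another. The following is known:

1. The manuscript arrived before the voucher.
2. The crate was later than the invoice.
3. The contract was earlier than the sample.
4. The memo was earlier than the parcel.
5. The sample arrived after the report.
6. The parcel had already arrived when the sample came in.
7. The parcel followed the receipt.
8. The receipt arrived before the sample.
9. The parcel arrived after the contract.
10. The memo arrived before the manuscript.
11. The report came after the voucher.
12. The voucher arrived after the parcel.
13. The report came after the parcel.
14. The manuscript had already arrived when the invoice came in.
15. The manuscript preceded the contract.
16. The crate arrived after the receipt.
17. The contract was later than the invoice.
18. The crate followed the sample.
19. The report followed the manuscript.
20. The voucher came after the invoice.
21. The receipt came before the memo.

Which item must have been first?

the receipt

The receipt has a chain of constraints placing it before every other item, so the receipt must be first.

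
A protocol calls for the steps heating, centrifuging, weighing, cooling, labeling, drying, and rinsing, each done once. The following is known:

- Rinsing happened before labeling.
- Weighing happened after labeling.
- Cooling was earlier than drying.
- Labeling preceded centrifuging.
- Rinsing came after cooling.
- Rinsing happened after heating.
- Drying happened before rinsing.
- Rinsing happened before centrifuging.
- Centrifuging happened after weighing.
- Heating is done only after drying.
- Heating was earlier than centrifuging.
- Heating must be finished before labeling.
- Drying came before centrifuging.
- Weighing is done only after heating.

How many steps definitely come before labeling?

Directly stated before labeling: heating and rinsing.
Cooling reaches labeling via cooling → rinsing → labeling.
Drying reaches labeling via drying → rinsing → labeling.
No chain forces centrifuging (or any of the others) ahead of labeling.
That's cooling, drying, heating, and rinsing — 4 in all.

4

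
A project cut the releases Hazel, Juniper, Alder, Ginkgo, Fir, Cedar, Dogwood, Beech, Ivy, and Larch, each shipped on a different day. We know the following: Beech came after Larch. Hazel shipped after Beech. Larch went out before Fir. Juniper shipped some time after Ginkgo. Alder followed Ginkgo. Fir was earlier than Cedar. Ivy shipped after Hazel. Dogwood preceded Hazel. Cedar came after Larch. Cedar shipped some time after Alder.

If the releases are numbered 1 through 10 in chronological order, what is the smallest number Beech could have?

Larch must come before Beech — 1 forced predecessor.
Nothing else is forced ahead of Beech, so its earliest slot is position 1 + 1 = 2.

2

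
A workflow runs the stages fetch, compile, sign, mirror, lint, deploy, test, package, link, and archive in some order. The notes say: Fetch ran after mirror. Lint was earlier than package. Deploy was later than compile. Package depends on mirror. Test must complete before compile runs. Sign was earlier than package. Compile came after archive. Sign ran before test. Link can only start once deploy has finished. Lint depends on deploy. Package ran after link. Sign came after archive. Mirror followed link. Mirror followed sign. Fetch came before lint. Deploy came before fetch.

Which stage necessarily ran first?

archive

Archive has a chain of constraints placing it before every other stage, so archive must be first.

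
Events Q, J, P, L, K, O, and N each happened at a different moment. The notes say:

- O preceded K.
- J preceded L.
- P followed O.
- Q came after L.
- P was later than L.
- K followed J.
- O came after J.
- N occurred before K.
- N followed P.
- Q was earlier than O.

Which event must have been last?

K

Every other event has a chain of constraints placing it before K, so K is last.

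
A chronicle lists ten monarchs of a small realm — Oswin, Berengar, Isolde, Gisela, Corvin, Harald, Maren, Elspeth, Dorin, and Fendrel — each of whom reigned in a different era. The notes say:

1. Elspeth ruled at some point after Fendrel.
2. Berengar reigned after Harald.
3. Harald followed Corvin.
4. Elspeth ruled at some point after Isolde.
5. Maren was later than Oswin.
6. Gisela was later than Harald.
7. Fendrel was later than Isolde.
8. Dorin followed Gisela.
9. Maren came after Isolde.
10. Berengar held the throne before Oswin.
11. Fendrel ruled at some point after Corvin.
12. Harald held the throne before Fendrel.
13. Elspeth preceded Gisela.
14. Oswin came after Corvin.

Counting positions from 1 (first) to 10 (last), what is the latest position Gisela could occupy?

9

Gisela must come before Dorin — 1 ruler forced after them.
Everything else can be placed before Gisela in some valid order, so Gisela can sit as late as position 10 − 1 = 9.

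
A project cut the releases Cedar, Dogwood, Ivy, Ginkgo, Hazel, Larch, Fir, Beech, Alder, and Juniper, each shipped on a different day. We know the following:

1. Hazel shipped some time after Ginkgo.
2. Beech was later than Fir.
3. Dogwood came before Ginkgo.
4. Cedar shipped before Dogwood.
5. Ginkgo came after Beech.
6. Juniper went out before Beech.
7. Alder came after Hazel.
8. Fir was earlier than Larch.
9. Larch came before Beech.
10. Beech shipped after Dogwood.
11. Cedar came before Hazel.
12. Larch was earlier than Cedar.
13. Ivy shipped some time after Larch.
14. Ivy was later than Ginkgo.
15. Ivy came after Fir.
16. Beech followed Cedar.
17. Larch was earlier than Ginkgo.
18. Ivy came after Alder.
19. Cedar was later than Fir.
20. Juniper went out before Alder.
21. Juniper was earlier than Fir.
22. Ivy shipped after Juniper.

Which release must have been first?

Juniper

Juniper has a chain of constraints placing it before every other release, so Juniper must be first.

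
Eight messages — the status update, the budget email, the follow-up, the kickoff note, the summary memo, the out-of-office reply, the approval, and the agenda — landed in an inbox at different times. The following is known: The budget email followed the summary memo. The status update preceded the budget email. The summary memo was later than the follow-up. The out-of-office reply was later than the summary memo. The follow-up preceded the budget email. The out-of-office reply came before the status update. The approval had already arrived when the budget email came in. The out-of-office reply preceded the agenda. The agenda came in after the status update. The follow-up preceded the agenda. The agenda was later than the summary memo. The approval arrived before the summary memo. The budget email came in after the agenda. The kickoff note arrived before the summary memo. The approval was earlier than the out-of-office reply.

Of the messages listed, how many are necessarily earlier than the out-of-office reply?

4

Directly stated before the out-of-office reply: the approval and the summary memo.
The follow-up reaches the out-of-office reply via the follow-up → the summary memo → the out-of-office reply.
The kickoff note reaches the out-of-office reply via the kickoff note → the summary memo → the out-of-office reply.
No chain forces the budget email (or any of the others) ahead of the out-of-office reply.
That's the approval, the follow-up, the kickoff note, and the summary memo — 4 in all.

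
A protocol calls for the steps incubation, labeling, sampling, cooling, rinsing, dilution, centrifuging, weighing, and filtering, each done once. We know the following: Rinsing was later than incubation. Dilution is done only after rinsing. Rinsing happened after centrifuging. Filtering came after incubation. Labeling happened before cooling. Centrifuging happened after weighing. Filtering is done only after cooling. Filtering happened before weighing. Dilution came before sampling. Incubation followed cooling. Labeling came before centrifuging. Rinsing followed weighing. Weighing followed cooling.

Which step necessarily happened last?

sampling

Every other step has a chain of constraints placing it before sampling, so sampling is last.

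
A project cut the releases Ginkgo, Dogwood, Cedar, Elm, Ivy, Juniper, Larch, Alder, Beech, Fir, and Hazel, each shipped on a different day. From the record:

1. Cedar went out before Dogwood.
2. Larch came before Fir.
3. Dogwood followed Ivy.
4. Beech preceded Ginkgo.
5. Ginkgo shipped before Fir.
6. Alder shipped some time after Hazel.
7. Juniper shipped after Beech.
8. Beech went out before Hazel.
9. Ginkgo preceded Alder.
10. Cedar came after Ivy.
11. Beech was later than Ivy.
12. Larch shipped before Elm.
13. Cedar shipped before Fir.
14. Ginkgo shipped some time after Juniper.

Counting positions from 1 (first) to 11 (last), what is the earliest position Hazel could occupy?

Beech and Ivy must both come before Hazel — 2 forced predecessors.
Nothing else is forced ahead of Hazel, so its earliest slot is position 2 + 1 = 3.

3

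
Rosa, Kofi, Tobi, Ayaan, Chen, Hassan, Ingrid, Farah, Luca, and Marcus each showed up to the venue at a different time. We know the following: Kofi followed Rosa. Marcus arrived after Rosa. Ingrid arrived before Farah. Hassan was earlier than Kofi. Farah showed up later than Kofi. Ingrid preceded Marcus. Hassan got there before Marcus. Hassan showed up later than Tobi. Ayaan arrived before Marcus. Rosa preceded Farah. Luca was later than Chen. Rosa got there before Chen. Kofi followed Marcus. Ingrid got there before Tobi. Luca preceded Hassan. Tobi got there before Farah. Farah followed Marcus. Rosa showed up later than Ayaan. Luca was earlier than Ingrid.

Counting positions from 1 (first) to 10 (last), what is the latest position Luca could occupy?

4

Luca must come before Farah, Hassan, Ingrid, Kofi, Marcus, and Tobi — 6 guests forced after them.
Everything else can be placed before Luca in some valid order, so Luca can sit as late as position 10 − 6 = 4.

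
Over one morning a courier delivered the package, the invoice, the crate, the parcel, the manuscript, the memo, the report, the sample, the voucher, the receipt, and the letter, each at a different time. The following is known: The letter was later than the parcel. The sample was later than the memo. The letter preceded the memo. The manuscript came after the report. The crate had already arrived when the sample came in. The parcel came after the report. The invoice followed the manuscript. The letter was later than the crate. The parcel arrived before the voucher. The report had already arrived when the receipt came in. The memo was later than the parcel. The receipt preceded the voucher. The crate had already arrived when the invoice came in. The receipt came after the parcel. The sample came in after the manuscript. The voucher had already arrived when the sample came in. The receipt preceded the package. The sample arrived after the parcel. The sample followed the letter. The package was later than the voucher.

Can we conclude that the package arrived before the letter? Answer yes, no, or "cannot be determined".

cannot be determined

No chain of stated constraints runs from the package to the letter, and none runs from the letter to the package either.
So the relative order of the package and the letter is not fixed by the given facts.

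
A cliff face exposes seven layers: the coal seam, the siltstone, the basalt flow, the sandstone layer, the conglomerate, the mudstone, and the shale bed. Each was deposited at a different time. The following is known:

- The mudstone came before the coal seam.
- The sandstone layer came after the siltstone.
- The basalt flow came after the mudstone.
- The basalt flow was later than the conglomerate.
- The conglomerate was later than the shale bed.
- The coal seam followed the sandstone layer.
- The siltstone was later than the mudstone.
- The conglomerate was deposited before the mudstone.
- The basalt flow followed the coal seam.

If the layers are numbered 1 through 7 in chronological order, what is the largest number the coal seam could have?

6

The coal seam must come before the basalt flow — 1 layer forced after it.
Everything else can be placed before the coal seam in some valid order, so the coal seam can sit as late as position 7 − 1 = 6.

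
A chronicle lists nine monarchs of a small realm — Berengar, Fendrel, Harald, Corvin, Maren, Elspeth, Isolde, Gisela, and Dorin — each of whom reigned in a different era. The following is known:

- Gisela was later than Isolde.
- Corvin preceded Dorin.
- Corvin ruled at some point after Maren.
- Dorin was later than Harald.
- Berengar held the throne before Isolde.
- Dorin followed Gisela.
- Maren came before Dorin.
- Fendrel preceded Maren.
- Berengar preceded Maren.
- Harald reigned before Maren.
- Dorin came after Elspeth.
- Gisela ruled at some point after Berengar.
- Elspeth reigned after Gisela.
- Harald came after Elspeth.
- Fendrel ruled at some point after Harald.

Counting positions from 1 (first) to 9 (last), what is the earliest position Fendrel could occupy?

Berengar, Elspeth, Gisela, Harald, and Isolde must all come before Fendrel — 5 forced predecessors.
Nothing else is forced ahead of Fendrel, so their earliest slot is position 5 + 1 = 6.

6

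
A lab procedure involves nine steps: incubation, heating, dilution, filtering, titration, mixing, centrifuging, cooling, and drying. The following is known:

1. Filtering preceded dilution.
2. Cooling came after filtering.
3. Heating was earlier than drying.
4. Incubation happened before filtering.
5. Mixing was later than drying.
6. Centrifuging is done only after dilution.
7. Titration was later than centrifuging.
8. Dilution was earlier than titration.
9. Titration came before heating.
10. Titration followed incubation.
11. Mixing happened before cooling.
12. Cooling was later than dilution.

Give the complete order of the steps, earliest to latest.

The constraints fix every adjacent pair, so only one ordering works:
incubation → filtering → dilution → centrifuging → titration → heating → drying → mixing → cooling.

incubation, filtering, dilution, centrifuging, titration, heating, drying, mixing, cooling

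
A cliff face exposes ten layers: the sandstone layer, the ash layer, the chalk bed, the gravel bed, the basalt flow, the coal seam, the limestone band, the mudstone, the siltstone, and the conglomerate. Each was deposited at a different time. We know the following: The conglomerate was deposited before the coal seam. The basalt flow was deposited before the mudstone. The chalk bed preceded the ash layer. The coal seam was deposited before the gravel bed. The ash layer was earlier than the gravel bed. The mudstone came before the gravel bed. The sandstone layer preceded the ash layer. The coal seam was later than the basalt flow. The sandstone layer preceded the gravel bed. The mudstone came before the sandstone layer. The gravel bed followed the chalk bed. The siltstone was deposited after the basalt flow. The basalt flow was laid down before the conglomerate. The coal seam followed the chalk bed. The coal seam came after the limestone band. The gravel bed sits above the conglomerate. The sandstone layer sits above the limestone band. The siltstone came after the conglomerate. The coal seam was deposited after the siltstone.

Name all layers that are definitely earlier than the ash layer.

Directly stated before the ash layer: the chalk bed and the sandstone layer.
The basalt flow reaches the ash layer via the basalt flow → the mudstone → the sandstone layer → the ash layer.
The limestone band reaches the ash layer via the limestone band → the sandstone layer → the ash layer.
The mudstone reaches the ash layer via the mudstone → the sandstone layer → the ash layer.
No chain forces the siltstone (or any of the others) ahead of the ash layer.

the basalt flow, the chalk bed, the limestone band, the mudstone, the sandstone layer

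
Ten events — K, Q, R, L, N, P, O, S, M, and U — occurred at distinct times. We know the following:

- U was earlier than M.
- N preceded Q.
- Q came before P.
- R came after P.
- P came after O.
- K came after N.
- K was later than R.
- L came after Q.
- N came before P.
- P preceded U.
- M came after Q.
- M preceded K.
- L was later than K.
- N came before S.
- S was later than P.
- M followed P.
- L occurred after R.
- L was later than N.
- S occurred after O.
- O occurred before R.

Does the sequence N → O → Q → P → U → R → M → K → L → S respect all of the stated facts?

yes

Check each stated constraint against the proposed order — e.g. N is ahead of L; N is ahead of S. Every pair is in the required order; nothing is violated.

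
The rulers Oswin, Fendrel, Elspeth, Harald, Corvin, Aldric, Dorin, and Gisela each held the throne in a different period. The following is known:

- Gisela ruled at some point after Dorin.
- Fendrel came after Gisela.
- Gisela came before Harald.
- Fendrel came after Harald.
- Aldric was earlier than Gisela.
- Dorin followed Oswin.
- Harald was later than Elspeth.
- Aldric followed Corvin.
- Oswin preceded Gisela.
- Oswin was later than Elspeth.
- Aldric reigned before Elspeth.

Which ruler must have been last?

Fendrel

Every other ruler has a chain of constraints placing them before Fendrel, so Fendrel is last.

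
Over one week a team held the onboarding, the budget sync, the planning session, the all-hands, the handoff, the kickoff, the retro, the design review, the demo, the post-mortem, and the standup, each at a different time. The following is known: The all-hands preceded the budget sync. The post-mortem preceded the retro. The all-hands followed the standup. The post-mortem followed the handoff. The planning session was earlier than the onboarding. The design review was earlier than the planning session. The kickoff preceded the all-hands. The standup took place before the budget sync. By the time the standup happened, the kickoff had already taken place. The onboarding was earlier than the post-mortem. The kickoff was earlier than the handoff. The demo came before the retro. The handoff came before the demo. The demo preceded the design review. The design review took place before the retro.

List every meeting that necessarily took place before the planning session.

Directly stated before the planning session: the design review.
The demo reaches the planning session via the demo → the design review → the planning session.
The handoff reaches the planning session via the handoff → the demo → the design review → the planning session.
The kickoff reaches the planning session via the kickoff → the handoff → the demo → the design review → the planning session.
No chain forces the post-mortem (or any of the others) ahead of the planning session.

the demo, the design review, the handoff, the kickoff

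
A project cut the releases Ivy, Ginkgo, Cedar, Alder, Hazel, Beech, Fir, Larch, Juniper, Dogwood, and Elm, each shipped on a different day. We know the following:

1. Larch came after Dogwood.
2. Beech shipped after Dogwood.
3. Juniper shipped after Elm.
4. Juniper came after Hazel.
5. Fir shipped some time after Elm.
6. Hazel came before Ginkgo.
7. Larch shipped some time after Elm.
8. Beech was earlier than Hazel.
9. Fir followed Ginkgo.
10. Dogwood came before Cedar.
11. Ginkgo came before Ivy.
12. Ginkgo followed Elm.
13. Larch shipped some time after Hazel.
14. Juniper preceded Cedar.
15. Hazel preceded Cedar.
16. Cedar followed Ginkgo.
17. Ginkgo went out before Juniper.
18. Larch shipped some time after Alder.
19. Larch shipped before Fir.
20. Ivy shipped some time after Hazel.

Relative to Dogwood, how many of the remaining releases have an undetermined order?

2

Forced after Dogwood: Beech, Cedar, Fir, Ginkgo, Hazel, Ivy, Juniper, and Larch.
That leaves Alder and Elm with no forced order relative to Dogwood — 2.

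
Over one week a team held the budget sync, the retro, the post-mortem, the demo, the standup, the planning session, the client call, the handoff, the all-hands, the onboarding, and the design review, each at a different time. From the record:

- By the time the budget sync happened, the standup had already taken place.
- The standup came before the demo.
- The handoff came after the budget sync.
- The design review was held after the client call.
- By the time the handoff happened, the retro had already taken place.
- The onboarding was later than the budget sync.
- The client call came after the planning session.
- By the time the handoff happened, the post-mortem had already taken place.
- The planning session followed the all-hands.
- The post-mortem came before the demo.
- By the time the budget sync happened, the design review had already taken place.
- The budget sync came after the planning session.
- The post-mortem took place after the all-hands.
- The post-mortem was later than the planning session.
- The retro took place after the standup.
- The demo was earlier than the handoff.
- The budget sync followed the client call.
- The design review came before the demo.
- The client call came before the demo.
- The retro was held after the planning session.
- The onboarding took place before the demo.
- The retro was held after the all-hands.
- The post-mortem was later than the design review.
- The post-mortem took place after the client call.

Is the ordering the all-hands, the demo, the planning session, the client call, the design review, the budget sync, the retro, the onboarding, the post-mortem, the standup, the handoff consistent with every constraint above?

The constraints require the design review before the demo, but in the proposed sequence the demo appears ahead of the design review. That one violation is enough.

no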